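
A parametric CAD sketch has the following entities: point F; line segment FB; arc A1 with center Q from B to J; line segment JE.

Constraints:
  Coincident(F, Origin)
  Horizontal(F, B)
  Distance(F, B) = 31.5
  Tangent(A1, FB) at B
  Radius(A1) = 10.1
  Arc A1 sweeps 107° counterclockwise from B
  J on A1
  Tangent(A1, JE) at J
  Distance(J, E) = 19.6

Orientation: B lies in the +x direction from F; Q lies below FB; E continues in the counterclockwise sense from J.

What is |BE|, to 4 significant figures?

32.04

F is at the origin; FB is horizontal with |FB| = 31.5 and B on the +x side, so B = (31.50, 0.000). Tangency of A1 to FB means the radius QB is perpendicular to FB, so Q = B + (0, -10.1) = (31.50, -10.10). On A1, B sits at bearing 90° from Q; a 107° counterclockwise sweep puts J at bearing 197°, so J = Q + 10.1·(cos 197°, sin 197°) = (21.84, -13.05). A1 meets JE tangentially, so QJ is at right angles to JE, so JE runs along (−sin 197°, cos 197°); with |JE| = 19.6, E = (27.57, -31.80). Then |BE| = |E − B| = 32.04.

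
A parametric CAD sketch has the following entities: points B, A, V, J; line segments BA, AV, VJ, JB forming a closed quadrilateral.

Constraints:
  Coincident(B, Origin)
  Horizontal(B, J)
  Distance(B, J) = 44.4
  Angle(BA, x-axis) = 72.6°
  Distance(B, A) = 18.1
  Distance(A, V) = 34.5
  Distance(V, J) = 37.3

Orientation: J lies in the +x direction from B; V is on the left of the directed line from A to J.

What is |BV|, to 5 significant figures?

49.768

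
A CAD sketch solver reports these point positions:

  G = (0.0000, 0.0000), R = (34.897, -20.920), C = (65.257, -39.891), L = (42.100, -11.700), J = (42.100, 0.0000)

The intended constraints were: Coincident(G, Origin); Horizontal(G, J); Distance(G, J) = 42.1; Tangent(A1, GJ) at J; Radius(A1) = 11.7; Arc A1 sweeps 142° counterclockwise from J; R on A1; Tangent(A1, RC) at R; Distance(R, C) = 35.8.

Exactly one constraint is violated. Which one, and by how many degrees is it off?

Tangent(A1, RC) at R — off by 6.00°.

G = (0.00, 0.00) ✓; G.y = 0.00, J.y = 0.00 ✓; |GJ| = 42.10 ✓; ∠(LJ, JG) = 90.00° ✓; |LJ| = 11.70 ✓; bearing(L→R) − bearing(L→J) = 142.0° ✓; |LR| = 11.70 ✓; ∠(LR, RC) = 84.00° ✗; |RC| = 35.80 ✓.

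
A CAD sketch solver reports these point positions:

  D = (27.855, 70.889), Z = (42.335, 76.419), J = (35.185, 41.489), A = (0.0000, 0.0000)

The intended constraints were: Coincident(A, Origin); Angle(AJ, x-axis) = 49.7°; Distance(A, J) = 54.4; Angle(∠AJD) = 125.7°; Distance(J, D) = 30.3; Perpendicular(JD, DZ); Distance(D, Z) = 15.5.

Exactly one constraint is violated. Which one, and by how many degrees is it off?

Perpendicular(JD, DZ) — off by 6.90°.

A = (0.00, 0.00) ✓; AJ at 49.70° ✓; |AJ| = 54.40 ✓; ∠AJD = 125.7° ✓; |JD| = 30.30 ✓; ∠(JD, DZ) = 83.10° ✗; |DZ| = 15.50 ✓.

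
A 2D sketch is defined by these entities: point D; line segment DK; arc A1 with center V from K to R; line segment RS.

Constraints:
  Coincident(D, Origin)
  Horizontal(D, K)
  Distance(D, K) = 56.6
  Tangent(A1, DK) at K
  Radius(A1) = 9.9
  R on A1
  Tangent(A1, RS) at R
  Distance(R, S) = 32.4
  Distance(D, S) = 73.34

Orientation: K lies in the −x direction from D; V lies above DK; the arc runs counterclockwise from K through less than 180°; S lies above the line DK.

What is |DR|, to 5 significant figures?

49.218

D is at the origin; DK is horizontal with |DK| = 56.6 and K on the −x side, so K = (-56.600, 0.0000). The tangent condition forces VK to be normal to DK, so V = K + (0, 9.9) = (-56.600, 9.9000). Since VR ⟂ RS (tangency), |VS| = √(9.9² + 32.4²) = 33.879 regardless of where R sits on A1. So S lies on both circle(D, 73.34) and circle(V, 33.879); the above-DK intersection is S = (-58.898, 43.701). R is the foot of the tangent from S: R = (-47.350, 13.429).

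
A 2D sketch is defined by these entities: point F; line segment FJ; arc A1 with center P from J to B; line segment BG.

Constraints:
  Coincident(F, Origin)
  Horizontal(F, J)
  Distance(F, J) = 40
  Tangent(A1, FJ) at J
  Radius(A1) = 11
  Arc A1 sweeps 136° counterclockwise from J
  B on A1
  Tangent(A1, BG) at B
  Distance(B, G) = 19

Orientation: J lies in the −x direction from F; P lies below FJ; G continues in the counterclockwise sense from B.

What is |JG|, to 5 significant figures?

32.672

F is at the origin; F and J share the same y with |FJ| = 40.0 and J on the −x side, so J = (-40.000, 0.0000). The tangent condition forces PJ to be normal to FJ, so P = J + (0, -11) = (-40.000, -11.000). On A1, J sits at bearing 90° from P; a 136° counterclockwise sweep puts B at bearing 226°, so B = P + 11.0·(cos 226°, sin 226°) = (-47.641, -18.913). The tangent condition forces PB to be normal to BG, so BG runs along (−sin 226°, cos 226°); with |BG| = 19.0, G = (-33.974, -32.111). Then |JG| = |G − J| = 32.672.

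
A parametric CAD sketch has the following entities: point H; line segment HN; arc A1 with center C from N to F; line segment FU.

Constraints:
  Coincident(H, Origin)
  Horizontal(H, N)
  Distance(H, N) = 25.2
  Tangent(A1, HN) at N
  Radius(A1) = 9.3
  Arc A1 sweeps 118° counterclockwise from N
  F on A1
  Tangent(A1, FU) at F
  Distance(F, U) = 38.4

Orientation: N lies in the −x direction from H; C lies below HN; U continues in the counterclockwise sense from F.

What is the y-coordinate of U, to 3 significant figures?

-47.6

H is at the origin; HN is horizontal with |HN| = 25.2 and N on the −x side, so N = (-25.2, 0.00). Tangency of A1 to HN means the radius CN is perpendicular to HN, so C = N + (0, -9.3) = (-25.2, -9.30). On A1, N sits at bearing 90° from C; a 118° counterclockwise sweep puts F at bearing 208°, so F = C + 9.3·(cos 208°, sin 208°) = (-33.4, -13.7). The tangent condition forces CF to be normal to FU, so FU runs along (−sin 208°, cos 208°); with |FU| = 38.4, U = (-15.4, -47.6). So U.y = -47.6.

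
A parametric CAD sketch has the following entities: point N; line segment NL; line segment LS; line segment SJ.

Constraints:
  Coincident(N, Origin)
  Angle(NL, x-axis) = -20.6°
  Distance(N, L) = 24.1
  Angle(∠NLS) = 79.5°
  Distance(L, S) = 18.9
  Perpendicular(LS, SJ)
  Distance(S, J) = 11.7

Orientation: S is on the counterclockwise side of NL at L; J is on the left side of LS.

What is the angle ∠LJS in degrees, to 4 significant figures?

58.24°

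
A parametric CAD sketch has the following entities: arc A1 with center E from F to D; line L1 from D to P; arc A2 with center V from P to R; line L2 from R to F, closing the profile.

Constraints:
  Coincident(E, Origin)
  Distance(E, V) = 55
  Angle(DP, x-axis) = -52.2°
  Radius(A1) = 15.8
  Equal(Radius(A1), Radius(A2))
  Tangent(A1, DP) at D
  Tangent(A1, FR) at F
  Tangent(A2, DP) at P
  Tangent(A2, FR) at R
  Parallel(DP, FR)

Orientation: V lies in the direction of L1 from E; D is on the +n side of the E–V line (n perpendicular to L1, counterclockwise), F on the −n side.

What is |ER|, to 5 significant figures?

57.224

The slot axis is L1's direction at -52.2°, so u = (cos -52.2°, sin -52.2°) = (0.61291, -0.79016) and n = (−sin -52.2°, cos -52.2°) = (0.79016, 0.61291). E is at the origin and V lies 55.0 along u from E, so V = 55.0·u = (33.710, -43.459). Tangency of A1 to both parallel lines with radius 15.8 puts D and F at E ± 15.8·n: D = (12.484, 9.6839), F = (-12.484, -9.6839). Equal radii place P and R the same way about V: P = V + 15.8·n = (46.194, -33.775), R = V − 15.8·n = (21.225, -53.142). Then |ER| = |R − E| = 57.224.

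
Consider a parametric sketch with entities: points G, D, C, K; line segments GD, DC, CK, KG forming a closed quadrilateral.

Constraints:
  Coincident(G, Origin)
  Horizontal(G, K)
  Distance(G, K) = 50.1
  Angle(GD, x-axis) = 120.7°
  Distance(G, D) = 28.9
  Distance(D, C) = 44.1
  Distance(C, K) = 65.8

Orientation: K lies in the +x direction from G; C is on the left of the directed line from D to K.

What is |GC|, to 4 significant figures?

58.60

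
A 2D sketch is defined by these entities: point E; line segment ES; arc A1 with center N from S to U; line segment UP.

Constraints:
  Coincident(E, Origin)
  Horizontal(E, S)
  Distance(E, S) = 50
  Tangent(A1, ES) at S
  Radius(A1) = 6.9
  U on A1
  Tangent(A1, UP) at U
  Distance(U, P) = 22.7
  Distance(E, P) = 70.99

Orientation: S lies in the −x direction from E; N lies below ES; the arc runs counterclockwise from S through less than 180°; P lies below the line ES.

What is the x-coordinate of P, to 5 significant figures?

-67.008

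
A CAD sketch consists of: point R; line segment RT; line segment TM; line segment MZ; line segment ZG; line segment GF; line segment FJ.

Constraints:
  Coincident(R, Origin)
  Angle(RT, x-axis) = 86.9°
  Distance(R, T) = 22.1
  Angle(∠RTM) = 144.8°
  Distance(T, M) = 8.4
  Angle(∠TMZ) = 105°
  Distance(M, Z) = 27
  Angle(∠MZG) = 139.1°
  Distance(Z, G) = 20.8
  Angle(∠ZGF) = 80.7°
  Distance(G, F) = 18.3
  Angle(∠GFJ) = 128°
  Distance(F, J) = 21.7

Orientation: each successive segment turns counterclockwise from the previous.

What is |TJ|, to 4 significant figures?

15.88

R is at the origin; RT runs at 86.9° with length 22.1, so T = (1.195, 22.07). ∠RTM = 144.8° gives TM at 122.1° from the x-axis; with |TM| = 8.4, M = (-3.269, 29.18). ∠TMZ = 105.0° gives MZ at -162.9° from the x-axis; with |MZ| = 27.0, Z = (-29.08, 21.24). ∠MZG = 139.1° gives ZG at -122.0° from the x-axis; with |ZG| = 20.8, G = (-40.10, 3.605). ∠ZGF = 80.7° gives GF at -22.70° from the x-axis; with |GF| = 18.3, F = (-23.21, -3.457). ∠GFJ = 128.0° gives FJ at 29.30° from the x-axis; with |FJ| = 21.7, J = (-4.291, 7.163). Then |TJ| = |J − T| = 15.88.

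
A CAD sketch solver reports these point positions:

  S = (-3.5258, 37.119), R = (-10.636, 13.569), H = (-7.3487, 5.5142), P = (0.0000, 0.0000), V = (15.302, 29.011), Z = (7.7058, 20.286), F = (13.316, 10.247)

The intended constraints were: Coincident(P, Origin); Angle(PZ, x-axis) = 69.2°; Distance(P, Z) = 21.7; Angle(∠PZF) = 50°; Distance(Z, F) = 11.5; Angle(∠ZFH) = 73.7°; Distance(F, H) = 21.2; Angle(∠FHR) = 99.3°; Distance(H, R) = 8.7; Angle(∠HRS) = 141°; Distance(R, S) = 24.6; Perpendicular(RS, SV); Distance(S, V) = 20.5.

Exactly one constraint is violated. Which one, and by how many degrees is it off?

Perpendicular(RS, SV) — off by 6.50°.

P = (0.00, 0.00) ✓; PZ at 69.20° ✓; |PZ| = 21.70 ✓; ∠PZF = 50.00° ✓; |ZF| = 11.50 ✓; ∠ZFH = 73.70° ✓; |FH| = 21.20 ✓; ∠FHR = 99.30° ✓; |HR| = 8.700 ✓; ∠HRS = 141.0° ✓; |RS| = 24.60 ✓; ∠(RS, SV) = 96.50° ✗; |SV| = 20.50 ✓.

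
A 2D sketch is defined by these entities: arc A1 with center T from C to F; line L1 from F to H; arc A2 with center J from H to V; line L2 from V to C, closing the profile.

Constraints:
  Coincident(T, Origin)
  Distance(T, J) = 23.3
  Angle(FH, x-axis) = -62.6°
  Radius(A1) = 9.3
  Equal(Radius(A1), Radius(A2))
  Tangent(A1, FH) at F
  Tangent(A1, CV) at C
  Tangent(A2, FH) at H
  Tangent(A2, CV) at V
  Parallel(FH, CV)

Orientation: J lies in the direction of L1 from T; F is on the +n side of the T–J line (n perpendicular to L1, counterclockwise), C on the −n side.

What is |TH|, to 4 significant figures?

25.09

The slot axis is L1's direction at -62.6°, so u = (cos -62.6°, sin -62.6°) = (0.4602, -0.8878) and n = (−sin -62.6°, cos -62.6°) = (0.8878, 0.4602). T is at the origin and J lies 23.3 along u from T, so J = 23.3·u = (10.72, -20.69). Tangency of A1 to both parallel lines with radius 9.3 puts F and C at T ± 9.3·n: F = (8.257, 4.280), C = (-8.257, -4.280). Equal radii place H and V the same way about J: H = J + 9.3·n = (18.98, -16.41), V = J − 9.3·n = (2.466, -24.97). Then |TH| = |H − T| = 25.09.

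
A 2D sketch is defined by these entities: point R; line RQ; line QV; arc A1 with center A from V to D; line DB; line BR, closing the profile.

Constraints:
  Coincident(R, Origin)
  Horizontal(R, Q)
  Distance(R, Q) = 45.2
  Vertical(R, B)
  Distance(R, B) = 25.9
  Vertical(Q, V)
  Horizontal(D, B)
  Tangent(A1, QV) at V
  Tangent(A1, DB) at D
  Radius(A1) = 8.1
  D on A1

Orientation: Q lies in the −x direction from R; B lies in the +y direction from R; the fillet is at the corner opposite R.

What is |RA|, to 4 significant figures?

41.15

R is at the origin; R and Q share the same y with |RQ| = 45.2 and Q on the −x side, so Q = (-45.20, 0.000). R and B share the same x with |RB| = 25.9 and B on the +y side, so B = (0.000, 25.90). The virtual corner opposite R is at (-45.20, 25.90). Tangency of A1 to QV means the radius AV is perpendicular to QV and A1 meets DB tangentially, so AD is at right angles to DB, with radius 8.1, so the center A sits 8.1 in from both sides at A = (-37.10, 17.80). Then |RA| = |A − R| = 41.15.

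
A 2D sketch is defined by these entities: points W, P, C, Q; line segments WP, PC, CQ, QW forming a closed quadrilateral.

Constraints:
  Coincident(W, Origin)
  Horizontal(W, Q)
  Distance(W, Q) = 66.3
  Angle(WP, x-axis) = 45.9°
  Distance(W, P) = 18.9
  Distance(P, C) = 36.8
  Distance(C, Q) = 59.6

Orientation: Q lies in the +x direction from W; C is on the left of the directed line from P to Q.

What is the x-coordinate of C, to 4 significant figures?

29.23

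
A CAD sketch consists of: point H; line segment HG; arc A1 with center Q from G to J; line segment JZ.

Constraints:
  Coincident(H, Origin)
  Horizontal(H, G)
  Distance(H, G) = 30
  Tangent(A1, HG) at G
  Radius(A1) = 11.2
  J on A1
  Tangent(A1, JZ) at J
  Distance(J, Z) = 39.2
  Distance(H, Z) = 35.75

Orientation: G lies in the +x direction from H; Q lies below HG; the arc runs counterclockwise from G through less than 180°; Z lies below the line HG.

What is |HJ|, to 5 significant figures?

21.539

H is at the origin; HG is horizontal with |HG| = 30.0 and G on the +x side, so G = (30.000, 0.0000). A1 meets HG tangentially, so QG is at right angles to HG, so Q = G + (0, -11.2) = (30.000, -11.200). Since QJ ⟂ JZ (tangency), |QZ| = √(11.2² + 39.2²) = 40.769 regardless of where J sits on A1. So Z lies on both circle(H, 35.75) and circle(Q, 40.769); the below-HG intersection is Z = (-2.6204, -35.654). J is the foot of the tangent from Z: J = (21.079, -4.4289).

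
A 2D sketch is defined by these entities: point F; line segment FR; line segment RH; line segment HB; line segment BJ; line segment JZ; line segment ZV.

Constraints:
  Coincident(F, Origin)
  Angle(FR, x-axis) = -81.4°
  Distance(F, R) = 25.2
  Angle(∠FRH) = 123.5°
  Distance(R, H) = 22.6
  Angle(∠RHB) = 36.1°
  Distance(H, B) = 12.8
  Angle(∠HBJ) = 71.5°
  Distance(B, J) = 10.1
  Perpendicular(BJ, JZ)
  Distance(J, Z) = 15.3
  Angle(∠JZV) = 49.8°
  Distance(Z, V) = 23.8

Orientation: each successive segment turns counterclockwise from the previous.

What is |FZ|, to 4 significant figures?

46.79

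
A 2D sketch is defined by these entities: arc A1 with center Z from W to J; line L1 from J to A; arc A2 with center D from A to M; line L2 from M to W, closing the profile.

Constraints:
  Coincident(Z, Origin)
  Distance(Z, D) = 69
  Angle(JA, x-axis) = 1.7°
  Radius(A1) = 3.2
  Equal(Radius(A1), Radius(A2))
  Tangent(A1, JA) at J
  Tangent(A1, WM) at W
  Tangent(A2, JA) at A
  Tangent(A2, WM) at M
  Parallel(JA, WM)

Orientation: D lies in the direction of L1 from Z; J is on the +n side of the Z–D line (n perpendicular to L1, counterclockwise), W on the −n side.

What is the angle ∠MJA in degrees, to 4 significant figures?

5.299°

Tangency of A1 to both parallel lines with radius 3.2 puts J and W at Z ± 3.2·n: J = (-0.09493, 3.199), W = (0.09493, -3.199). Equal radii place A and M the same way about D: A = D + 3.2·n = (68.87, 5.246), M = D − 3.2·n = (69.06, -1.152). Then cos ∠MJA = JM·JA / (|JM||JA|), giving 5.299°.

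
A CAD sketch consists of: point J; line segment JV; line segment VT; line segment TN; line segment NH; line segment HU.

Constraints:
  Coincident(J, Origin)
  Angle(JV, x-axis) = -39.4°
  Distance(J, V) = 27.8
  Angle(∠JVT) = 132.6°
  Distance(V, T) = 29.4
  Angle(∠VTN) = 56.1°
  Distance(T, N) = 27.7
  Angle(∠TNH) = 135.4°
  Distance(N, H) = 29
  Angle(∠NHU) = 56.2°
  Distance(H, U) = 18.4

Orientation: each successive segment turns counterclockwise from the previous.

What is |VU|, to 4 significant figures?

13.93

∠TNH = 135.4° gives NH at 176.5° from the x-axis; with |NH| = 29.0, H = (3.151, 8.834). ∠NHU = 56.2° gives HU at -59.70° from the x-axis; with |HU| = 18.4, U = (12.43, -7.052). Then |VU| = |U − V| = 13.93.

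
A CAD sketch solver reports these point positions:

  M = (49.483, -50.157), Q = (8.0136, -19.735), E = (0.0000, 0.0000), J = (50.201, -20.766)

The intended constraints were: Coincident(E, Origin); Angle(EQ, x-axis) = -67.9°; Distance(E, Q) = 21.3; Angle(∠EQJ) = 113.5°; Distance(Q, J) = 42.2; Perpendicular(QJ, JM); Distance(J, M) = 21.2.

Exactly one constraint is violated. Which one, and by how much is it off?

Distance(J, M) = 21.2 — off by 8.20.

E = (0.00, 0.00) ✓; EQ at -67.90° ✓; |EQ| = 21.30 ✓; ∠EQJ = 113.5° ✓; |QJ| = 42.20 ✓; ∠(QJ, JM) = 90.00° ✓; |JM| = 29.40 ✗.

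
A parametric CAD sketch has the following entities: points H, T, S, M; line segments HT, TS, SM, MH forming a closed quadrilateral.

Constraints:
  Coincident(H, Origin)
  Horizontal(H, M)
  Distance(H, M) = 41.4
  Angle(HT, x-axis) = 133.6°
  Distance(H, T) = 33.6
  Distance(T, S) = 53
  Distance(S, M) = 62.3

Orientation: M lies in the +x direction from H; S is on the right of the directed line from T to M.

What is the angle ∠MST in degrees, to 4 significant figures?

73.02°

H is at the origin; HM is horizontal with |HM| = 41.4 and M in +x, so M = (41.4, 0). HT runs at 133.6° with |HT| = 33.6, so T = (-23.17, 24.33). S is determined by |TS| = 53.0 and |SM| = 62.3 together: it lies at the intersection of circle(T, 53.0) and circle(M, 62.3). With |TM| = 69.00, the foot of the radical line on TM is 26.73 from T and the perpendicular offset is √(53.0² − 26.73²) = 45.76. Taking the right-of-TM solution: S = (-14.29, -27.92).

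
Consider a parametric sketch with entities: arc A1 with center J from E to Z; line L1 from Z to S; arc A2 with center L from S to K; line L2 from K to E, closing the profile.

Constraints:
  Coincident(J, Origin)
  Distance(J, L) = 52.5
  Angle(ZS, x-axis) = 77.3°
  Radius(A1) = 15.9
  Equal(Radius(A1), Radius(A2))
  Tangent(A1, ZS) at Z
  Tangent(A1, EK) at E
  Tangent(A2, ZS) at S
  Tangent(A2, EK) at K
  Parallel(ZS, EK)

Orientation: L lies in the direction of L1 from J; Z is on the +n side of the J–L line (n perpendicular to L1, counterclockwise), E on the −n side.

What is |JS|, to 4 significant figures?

54.85

Tangency of A1 to both parallel lines with radius 15.9 puts Z and E at J ± 15.9·n: Z = (-15.51, 3.496), E = (15.51, -3.496). Equal radii place S and K the same way about L: S = L + 15.9·n = (-3.969, 54.71), K = L − 15.9·n = (27.05, 47.72). Then |JS| = |S − J| = 54.85.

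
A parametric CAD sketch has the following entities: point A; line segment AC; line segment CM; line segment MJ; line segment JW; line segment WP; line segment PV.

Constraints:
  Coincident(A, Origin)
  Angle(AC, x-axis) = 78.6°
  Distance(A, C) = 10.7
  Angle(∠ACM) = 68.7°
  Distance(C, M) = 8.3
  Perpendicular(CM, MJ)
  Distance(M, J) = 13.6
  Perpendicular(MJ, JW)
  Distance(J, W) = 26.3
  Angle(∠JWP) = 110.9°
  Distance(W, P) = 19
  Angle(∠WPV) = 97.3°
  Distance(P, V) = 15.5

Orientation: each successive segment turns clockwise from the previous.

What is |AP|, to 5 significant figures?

31.953

A is at the origin; AC runs at 78.6° with length 10.7, so C = (2.1149, 10.489). ∠ACM = 68.7° gives CM at -32.700° from the x-axis; with |CM| = 8.3, M = (9.0995, 6.0049). The perpendicularity gives MJ at right angles to CM, so MJ runs at -122.70°; with |MJ| = 13.6, J = (1.7522, -5.4396). The perpendicularity gives JW at right angles to MJ, so JW runs at 147.30°; with |JW| = 26.3, W = (-20.380, 8.7687). ∠JWP = 110.9° gives WP at 78.200° from the x-axis; with |WP| = 19.0, P = (-16.494, 27.367). Then |AP| = |P − A| = 31.953.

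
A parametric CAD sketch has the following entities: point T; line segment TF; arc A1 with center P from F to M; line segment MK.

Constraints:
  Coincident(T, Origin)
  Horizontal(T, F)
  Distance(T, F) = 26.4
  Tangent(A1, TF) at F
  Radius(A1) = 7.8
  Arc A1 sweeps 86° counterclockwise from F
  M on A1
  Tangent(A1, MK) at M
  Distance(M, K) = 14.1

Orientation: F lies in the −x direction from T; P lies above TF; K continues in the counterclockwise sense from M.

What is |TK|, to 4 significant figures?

27.67

On A1, F sits at bearing -90° from P; an 86° counterclockwise sweep puts M at bearing -4°, so M = P + 7.8·(cos -4°, sin -4°) = (-18.62, 7.256). Tangency of A1 to MK means the radius PM is perpendicular to MK, so MK runs along (−sin -4°, cos -4°); with |MK| = 14.1, K = (-17.64, 21.32). Then |TK| = |K − T| = 27.67.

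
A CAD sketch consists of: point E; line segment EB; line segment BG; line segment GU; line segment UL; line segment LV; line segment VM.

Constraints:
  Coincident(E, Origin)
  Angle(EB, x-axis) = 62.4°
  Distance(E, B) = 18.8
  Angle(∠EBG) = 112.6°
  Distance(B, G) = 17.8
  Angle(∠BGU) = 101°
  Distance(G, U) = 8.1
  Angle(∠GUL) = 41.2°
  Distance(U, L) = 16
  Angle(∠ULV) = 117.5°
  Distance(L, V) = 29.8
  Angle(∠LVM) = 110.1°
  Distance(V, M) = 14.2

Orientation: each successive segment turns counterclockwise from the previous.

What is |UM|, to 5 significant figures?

42.077

E is at the origin; EB runs at 62.4° with length 18.8, so B = (8.7100, 16.661). ∠EBG = 112.6° gives BG at 129.80° from the x-axis; with |BG| = 17.8, G = (-2.6840, 30.336). ∠BGU = 101.0° gives GU at -151.20° from the x-axis; with |GU| = 8.1, U = (-9.7821, 26.434). ∠GUL = 41.2° gives UL at -12.400° from the x-axis; with |UL| = 16.0, L = (5.8447, 22.998). ∠ULV = 117.5° gives LV at 50.100° from the x-axis; with |LV| = 29.8, V = (24.960, 45.860). ∠LVM = 110.1° gives VM at 120.00° from the x-axis; with |VM| = 14.2, M = (17.860, 58.157). Then |UM| = |M − U| = 42.077.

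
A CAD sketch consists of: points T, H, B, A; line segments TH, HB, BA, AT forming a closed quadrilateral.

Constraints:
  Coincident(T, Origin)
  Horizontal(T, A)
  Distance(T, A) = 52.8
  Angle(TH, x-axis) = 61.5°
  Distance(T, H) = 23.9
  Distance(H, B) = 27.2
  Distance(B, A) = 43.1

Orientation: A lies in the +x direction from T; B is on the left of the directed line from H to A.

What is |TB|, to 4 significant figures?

50.11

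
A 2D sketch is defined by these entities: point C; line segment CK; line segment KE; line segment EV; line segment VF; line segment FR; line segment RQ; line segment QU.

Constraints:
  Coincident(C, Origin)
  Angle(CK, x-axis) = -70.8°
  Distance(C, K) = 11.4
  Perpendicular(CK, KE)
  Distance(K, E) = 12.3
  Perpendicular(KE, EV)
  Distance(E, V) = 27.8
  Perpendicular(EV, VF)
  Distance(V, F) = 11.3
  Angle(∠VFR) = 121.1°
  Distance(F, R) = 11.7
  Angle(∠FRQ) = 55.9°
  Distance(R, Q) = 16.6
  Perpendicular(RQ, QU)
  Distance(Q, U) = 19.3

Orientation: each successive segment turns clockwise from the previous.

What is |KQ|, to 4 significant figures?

21.93

C is at the origin; CK runs at -70.8° with length 11.4, so K = (3.749, -10.77). CK is perpendicular to KE, so KE runs at -160.8°; with |KE| = 12.3, E = (-7.867, -14.81). KE is perpendicular to EV, so EV runs at 109.2°; with |EV| = 27.8, V = (-17.01, 11.44). EV is perpendicular to VF, so VF runs at 19.20°; with |VF| = 11.3, F = (-6.338, 15.16). ∠VFR = 121.1° gives FR at -39.70° from the x-axis; with |FR| = 11.7, R = (2.664, 7.685). ∠FRQ = 55.9° gives RQ at -163.8° from the x-axis; with |RQ| = 16.6, Q = (-13.28, 3.054). Then |KQ| = |Q − K| = 21.93.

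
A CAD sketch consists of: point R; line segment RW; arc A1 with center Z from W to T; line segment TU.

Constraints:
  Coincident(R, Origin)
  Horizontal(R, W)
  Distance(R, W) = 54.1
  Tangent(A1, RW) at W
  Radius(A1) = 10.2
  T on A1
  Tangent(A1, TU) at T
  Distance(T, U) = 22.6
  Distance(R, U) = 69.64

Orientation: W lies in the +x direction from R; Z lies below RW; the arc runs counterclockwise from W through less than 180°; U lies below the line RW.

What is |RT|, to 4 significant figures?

49.19

Checks: ∠(ZW, WR) = 90.00° ✓; |ZT| = 10.20 ✓; ∠(ZT, TU) = 90.00° ✓; |TU| = 22.60 ✓; |RU| = 69.64 ✓.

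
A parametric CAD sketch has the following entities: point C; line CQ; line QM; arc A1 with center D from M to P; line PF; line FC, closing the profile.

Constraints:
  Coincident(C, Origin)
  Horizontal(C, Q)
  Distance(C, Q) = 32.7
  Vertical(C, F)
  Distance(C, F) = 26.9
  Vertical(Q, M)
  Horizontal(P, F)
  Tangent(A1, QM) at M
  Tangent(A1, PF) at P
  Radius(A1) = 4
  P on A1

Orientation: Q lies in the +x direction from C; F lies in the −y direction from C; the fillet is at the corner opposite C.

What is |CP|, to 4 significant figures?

39.34

C is at the origin; C and Q share the same y with |CQ| = 32.7 and Q on the +x side, so Q = (32.70, 0.000). C and F share the same x with |CF| = 26.9 and F on the −y side, so F = (0.000, -26.90). The virtual corner opposite C is at (32.70, -26.90). The tangent condition forces DM to be normal to QM and the tangent condition forces DP to be normal to PF, with radius 4.0, so the center D sits 4.0 in from both sides at D = (28.70, -22.90). That places the tangent points at M = (32.70, -22.90) on QM and P = (28.70, -26.90) on PF. Then |CP| = |P − C| = 39.34.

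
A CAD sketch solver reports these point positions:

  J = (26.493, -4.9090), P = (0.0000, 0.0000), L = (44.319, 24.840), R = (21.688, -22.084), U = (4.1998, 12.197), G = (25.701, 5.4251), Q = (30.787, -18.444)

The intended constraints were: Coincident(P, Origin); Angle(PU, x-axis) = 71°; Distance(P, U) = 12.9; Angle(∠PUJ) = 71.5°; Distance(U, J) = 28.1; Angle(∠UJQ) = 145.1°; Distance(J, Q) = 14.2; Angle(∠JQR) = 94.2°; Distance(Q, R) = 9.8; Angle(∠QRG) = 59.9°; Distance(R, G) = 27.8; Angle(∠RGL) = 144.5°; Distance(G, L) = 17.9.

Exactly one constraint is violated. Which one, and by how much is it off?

Distance(G, L) = 17.9 — off by 9.00.

P = (0.00, 0.00) ✓; PU at 71.00° ✓; |PU| = 12.90 ✓; ∠PUJ = 71.50° ✓; |UJ| = 28.10 ✓; ∠UJQ = 145.1° ✓; |JQ| = 14.20 ✓; ∠JQR = 94.20° ✓; |QR| = 9.800 ✓; ∠QRG = 59.90° ✓; |RG| = 27.80 ✓; ∠RGL = 144.5° ✓; |GL| = 26.90 ✗.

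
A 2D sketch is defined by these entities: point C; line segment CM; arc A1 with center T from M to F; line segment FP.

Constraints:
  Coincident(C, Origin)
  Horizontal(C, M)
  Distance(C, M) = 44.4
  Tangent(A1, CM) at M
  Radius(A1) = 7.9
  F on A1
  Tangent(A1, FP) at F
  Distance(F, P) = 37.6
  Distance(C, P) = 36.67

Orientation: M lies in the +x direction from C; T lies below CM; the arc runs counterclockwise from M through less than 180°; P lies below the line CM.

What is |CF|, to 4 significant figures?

38.21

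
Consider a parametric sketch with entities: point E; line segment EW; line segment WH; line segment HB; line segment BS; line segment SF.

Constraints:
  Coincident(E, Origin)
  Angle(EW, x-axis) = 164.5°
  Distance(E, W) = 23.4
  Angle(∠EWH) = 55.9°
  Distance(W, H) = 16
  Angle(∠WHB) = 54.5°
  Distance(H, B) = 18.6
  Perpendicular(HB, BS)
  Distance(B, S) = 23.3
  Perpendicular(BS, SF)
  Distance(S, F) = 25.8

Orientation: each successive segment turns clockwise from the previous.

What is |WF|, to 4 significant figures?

19.43

E is at the origin; EW runs at 164.5° with length 23.4, so W = (-22.55, 6.253). ∠EWH = 55.9° gives WH at 40.40° from the x-axis; with |WH| = 16.0, H = (-10.36, 16.62). ∠WHB = 54.5° gives HB at -85.10° from the x-axis; with |HB| = 18.6, B = (-8.776, -1.909). HB ⟂ BS, so BS runs at -175.1°; with |BS| = 23.3, S = (-31.99, -3.899). BS is perpendicular to SF, so SF runs at 94.90°; with |SF| = 25.8, F = (-34.19, 21.81). Then |WF| = |F − W| = 19.43.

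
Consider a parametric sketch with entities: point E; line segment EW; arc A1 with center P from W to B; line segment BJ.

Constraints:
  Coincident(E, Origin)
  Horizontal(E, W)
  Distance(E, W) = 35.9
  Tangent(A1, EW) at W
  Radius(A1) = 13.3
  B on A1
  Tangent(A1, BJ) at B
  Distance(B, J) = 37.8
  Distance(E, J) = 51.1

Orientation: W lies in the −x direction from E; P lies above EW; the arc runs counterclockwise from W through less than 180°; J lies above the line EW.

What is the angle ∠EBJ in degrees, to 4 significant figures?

106.4°

E is at the origin; EW is horizontal with |EW| = 35.9 and W on the −x side, so W = (-35.90, 0.000). A1 meets EW tangentially, so PW is at right angles to EW, so P = W + (0, 13.3) = (-35.90, 13.30). Since PB ⟂ BJ (tangency), |PJ| = √(13.3² + 37.8²) = 40.07 regardless of where B sits on A1. So J lies on both circle(E, 51.1) and circle(P, 40.07); the above-EW intersection is J = (-16.50, 48.36). B is the foot of the tangent from J: B = (-22.79, 11.09).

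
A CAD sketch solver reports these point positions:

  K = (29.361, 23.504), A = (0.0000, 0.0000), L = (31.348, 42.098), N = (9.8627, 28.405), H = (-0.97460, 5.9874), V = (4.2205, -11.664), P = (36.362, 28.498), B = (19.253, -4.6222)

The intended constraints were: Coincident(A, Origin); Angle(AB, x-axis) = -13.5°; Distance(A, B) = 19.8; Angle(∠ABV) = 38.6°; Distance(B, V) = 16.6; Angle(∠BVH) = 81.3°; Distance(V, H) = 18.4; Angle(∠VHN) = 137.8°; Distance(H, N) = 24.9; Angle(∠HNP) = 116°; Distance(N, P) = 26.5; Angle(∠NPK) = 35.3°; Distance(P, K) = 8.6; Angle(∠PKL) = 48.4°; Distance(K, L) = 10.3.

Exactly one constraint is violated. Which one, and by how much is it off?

Distance(K, L) = 10.3 — off by 8.40.

A = (0.00, 0.00) ✓; AB at -13.50° ✓; |AB| = 19.80 ✓; ∠ABV = 38.60° ✓; |BV| = 16.60 ✓; ∠BVH = 81.30° ✓; |VH| = 18.40 ✓; ∠VHN = 137.8° ✓; |HN| = 24.90 ✓; ∠HNP = 116.0° ✓; |NP| = 26.50 ✓; ∠NPK = 35.30° ✓; |PK| = 8.600 ✓; ∠PKL = 48.40° ✓; |KL| = 18.70 ✗.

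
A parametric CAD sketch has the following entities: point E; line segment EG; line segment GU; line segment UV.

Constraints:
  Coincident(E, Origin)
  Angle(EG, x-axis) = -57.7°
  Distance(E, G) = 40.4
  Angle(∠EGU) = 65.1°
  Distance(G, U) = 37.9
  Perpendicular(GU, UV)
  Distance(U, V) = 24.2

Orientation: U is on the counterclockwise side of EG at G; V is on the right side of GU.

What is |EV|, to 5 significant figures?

64.331

E is at the origin; EG runs at -57.7° with length 40.4, so G = 40.4·(cos -57.7°, sin -57.7°) = (21.588, -34.149). ∠EGU = 65.1°, so GU runs at -57.7° + (180° − 65.1°) = 57.200° from the x-axis; with |GU| = 37.9, U = G + 37.9·(cos 57.200°, sin 57.200°) = (42.119, -2.2911). GU is perpendicular to UV; with |UV| = 24.2 on the right of GU, V = U + 24.2·(0.84057, -0.54171) = (62.460, -15.400). Then |EV| = |V − E| = 64.331.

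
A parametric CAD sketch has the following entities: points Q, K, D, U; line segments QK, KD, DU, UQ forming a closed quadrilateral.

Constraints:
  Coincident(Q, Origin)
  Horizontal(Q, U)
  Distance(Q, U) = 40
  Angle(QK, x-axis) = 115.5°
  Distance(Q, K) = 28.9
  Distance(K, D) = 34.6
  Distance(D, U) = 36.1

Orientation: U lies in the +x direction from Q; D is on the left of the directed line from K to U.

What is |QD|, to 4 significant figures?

38.02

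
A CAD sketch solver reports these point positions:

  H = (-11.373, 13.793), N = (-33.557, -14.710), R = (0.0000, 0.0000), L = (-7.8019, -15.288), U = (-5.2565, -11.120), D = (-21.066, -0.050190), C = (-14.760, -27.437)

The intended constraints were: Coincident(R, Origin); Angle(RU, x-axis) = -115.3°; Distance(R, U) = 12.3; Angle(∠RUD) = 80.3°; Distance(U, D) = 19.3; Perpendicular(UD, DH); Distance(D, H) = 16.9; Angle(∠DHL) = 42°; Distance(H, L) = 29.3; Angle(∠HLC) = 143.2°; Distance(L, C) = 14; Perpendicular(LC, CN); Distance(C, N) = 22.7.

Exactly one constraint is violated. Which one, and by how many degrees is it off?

Perpendicular(LC, CN) — off by 4.30°.

R = (0.00, 0.00) ✓; RU at -115.3° ✓; |RU| = 12.30 ✓; ∠RUD = 80.30° ✓; |UD| = 19.30 ✓; ∠(UD, DH) = 90.00° ✓; |DH| = 16.90 ✓; ∠DHL = 42.00° ✓; |HL| = 29.30 ✓; ∠HLC = 143.2° ✓; |LC| = 14.00 ✓; ∠(LC, CN) = 94.30° ✗; |CN| = 22.70 ✓.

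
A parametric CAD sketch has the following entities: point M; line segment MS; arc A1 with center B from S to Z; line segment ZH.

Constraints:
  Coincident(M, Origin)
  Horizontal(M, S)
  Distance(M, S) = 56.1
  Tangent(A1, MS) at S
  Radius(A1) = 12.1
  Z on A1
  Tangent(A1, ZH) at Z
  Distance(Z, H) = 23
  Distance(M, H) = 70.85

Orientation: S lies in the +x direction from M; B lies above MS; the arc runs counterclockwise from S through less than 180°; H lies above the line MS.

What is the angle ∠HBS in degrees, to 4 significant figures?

171.5°

Checks: M.y = 0.00, S.y = 0.00 ✓; |BZ| = 12.10 ✓; ∠(BZ, ZH) = 90.00° ✓; |ZH| = 23.00 ✓; |MH| = 70.85 ✓.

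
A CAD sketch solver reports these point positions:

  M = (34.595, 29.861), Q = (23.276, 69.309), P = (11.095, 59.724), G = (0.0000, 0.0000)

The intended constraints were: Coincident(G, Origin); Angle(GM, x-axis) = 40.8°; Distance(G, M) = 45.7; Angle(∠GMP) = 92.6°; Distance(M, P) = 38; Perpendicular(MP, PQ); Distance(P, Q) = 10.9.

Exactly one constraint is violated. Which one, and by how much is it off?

Distance(P, Q) = 10.9 — off by 4.60.

G = (0.00, 0.00) ✓; GM at 40.80° ✓; |GM| = 45.70 ✓; ∠GMP = 92.60° ✓; |MP| = 38.00 ✓; ∠(MP, PQ) = 90.00° ✓; |PQ| = 15.50 ✗.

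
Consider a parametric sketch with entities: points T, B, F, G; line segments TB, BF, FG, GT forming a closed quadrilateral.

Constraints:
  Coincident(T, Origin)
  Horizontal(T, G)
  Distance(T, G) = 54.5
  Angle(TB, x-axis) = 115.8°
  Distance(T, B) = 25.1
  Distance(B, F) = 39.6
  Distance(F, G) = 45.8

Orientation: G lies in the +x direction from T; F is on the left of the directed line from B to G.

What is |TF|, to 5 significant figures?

44.662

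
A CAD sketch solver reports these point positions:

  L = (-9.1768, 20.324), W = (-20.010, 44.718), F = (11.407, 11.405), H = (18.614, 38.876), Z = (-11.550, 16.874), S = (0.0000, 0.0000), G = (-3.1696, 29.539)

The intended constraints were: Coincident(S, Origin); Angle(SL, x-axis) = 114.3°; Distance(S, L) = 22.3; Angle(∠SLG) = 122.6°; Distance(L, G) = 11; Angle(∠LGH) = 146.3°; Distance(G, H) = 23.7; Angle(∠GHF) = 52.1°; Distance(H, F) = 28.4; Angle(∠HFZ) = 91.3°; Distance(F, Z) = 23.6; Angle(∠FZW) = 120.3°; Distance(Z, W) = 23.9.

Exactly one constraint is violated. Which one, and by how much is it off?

Distance(Z, W) = 23.9 — off by 5.20.

S = (0.00, 0.00) ✓; SL at 114.3° ✓; |SL| = 22.30 ✓; ∠SLG = 122.6° ✓; |LG| = 11.00 ✓; ∠LGH = 146.3° ✓; |GH| = 23.70 ✓; ∠GHF = 52.10° ✓; |HF| = 28.40 ✓; ∠HFZ = 91.30° ✓; |FZ| = 23.60 ✓; ∠FZW = 120.3° ✓; |ZW| = 29.10 ✗.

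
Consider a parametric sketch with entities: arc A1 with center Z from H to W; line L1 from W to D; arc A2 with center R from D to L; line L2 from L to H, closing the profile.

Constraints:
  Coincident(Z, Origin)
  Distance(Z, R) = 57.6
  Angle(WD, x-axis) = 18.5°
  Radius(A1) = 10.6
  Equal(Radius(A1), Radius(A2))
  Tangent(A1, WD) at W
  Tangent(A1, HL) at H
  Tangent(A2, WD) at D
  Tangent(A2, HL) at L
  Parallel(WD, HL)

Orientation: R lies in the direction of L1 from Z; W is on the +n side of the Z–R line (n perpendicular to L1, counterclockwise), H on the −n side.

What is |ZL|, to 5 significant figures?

58.567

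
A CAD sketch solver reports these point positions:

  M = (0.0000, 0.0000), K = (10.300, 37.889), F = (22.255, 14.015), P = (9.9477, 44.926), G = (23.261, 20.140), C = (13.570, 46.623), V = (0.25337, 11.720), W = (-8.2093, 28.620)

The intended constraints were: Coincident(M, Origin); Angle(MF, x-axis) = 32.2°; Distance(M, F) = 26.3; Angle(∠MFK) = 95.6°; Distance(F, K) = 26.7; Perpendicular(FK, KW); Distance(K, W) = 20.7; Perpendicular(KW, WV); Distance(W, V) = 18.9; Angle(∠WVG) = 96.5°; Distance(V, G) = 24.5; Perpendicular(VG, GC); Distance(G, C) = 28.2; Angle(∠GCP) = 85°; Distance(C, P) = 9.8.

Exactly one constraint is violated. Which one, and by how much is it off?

Distance(C, P) = 9.8 — off by 5.80.

M = (0.00, 0.00) ✓; MF at 32.20° ✓; |MF| = 26.30 ✓; ∠MFK = 95.60° ✓; |FK| = 26.70 ✓; ∠(FK, KW) = 90.00° ✓; |KW| = 20.70 ✓; ∠(KW, WV) = 90.00° ✓; |WV| = 18.90 ✓; ∠WVG = 96.50° ✓; |VG| = 24.50 ✓; ∠(VG, GC) = 90.00° ✓; |GC| = 28.20 ✓; ∠GCP = 85.00° ✓; |CP| = 4.000 ✗.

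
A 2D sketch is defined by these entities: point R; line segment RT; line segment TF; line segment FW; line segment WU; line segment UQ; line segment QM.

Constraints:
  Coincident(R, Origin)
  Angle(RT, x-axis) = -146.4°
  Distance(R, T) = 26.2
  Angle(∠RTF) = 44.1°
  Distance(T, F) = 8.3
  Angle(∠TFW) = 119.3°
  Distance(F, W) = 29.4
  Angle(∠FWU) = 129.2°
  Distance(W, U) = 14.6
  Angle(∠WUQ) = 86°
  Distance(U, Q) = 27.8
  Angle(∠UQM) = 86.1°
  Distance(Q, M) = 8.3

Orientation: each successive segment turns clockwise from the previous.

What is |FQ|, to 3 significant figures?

31.6

R is at the origin; RT runs at -146.4° with length 26.2, so T = (-21.8, -14.5). ∠RTF = 44.1° gives TF at 77.7° from the x-axis; with |TF| = 8.3, F = (-20.1, -6.39). ∠TFW = 119.3° gives FW at 17.0° from the x-axis; with |FW| = 29.4, W = (8.06, 2.21). ∠FWU = 129.2° gives WU at -33.8° from the x-axis; with |WU| = 14.6, U = (20.2, -5.92). ∠WUQ = 86.0° gives UQ at -128° from the x-axis; with |UQ| = 27.8, Q = (3.15, -27.9). Then |FQ| = |Q − F| = 31.6.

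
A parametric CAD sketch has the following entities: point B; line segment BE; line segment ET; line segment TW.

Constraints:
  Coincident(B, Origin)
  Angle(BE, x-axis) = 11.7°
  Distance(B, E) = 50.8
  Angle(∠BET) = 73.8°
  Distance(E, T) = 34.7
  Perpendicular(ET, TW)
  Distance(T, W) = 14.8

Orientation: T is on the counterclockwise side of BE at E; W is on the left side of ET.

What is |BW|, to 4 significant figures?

39.70

B is at the origin; BE runs at 11.7° with length 50.8, so E = 50.8·(cos 11.7°, sin 11.7°) = (49.74, 10.30). ∠BET = 73.8°, so ET runs at 11.7° + (180° − 73.8°) = 117.9° from the x-axis; with |ET| = 34.7, T = E + 34.7·(cos 117.9°, sin 117.9°) = (33.51, 40.97). The perpendicularity gives TW at right angles to ET; with |TW| = 14.8 on the left of ET, W = T + 14.8·(-0.8838, -0.4679) = (20.43, 34.04). Then |BW| = |W − B| = 39.70.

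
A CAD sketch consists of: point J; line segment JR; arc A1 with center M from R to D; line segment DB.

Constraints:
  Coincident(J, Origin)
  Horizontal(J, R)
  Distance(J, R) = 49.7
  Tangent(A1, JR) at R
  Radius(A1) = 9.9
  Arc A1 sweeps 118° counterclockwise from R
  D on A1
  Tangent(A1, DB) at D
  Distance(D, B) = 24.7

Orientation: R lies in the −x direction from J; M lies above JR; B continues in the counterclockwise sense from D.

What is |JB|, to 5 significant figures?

63.905

J is at the origin; JR is horizontal with |JR| = 49.7 and R on the −x side, so R = (-49.700, 0.0000). Since A1 is tangent to JR there, MR ⟂ JR, so M = R + (0, 9.9) = (-49.700, 9.9000). On A1, R sits at bearing -90° from M; a 118° counterclockwise sweep puts D at bearing 28°, so D = M + 9.9·(cos 28°, sin 28°) = (-40.959, 14.548). Since A1 is tangent to DB there, MD ⟂ DB, so DB runs along (−sin 28°, cos 28°); with |DB| = 24.7, B = (-52.555, 36.357). Then |JB| = |B − J| = 63.905.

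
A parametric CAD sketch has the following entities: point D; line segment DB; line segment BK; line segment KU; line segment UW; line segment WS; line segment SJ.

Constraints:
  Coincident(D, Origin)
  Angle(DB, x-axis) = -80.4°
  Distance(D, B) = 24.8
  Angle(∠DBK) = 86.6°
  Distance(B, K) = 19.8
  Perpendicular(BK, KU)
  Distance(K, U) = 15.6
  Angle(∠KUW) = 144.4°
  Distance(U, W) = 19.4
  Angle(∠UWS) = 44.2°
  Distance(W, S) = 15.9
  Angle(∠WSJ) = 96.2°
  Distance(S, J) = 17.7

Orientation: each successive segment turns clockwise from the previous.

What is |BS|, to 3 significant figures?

16.8

D is at the origin; DB runs at -80.4° with length 24.8, so B = (4.14, -24.5). ∠DBK = 86.6° gives BK at -174° from the x-axis; with |BK| = 19.8, K = (-15.5, -26.6). The perpendicularity gives KU at right angles to BK, so KU runs at 96.2°; with |KU| = 15.6, U = (-17.2, -11.1). ∠KUW = 144.4° gives UW at 60.6° from the x-axis; with |UW| = 19.4, W = (-7.71, 5.82). ∠UWS = 44.2° gives WS at -75.2° from the x-axis; with |WS| = 15.9, S = (-3.65, -9.55). Then |BS| = |S − B| = 16.8.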